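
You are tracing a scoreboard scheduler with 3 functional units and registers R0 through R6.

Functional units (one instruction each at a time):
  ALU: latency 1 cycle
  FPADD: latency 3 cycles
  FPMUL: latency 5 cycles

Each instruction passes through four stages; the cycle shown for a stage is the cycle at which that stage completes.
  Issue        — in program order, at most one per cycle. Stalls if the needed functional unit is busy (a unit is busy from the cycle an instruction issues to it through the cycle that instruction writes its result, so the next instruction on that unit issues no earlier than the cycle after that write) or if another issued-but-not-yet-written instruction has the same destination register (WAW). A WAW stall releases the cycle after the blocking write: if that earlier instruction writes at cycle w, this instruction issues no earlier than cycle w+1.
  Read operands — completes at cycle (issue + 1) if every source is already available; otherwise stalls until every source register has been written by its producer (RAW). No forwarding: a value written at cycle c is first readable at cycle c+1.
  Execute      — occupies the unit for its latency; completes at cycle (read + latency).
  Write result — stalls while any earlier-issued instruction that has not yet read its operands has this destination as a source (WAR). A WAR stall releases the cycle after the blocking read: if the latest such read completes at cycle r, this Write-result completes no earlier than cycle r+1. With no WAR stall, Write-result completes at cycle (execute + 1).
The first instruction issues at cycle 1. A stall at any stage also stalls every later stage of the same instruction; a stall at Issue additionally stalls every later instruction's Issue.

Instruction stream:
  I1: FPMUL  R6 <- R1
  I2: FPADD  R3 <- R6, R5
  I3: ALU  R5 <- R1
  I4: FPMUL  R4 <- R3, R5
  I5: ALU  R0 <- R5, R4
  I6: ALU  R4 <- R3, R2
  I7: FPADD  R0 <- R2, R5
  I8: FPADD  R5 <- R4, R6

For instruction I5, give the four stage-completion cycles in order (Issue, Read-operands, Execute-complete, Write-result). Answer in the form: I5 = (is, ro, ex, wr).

I5 = (11, 21, 22, 23)

  I1 | 1 | 2 | 7 | 8
  I2 | 2 | 9 | 12 | 13   RAW R6: wait I1 write@8
  I3 | 3 | 4 | 5 | 10   WAR R5: wait I2 read@9
  I4 | 9 | 14 | 19 | 20   struct: FPMUL busy until I1 writes@8 · RAW R3: wait I2 write@13
  I5 | 11 | 21 | 22 | 23   struct: ALU busy until I3 writes@10 · RAW R4: wait I4 write@20
  I6 | 24 | 25 | 26 | 27   struct: ALU busy until I5 writes@23
  I7 | 25 | 26 | 29 | 30
  I8 | 31 | 32 | 35 | 36   struct: FPADD busy until I7 writes@30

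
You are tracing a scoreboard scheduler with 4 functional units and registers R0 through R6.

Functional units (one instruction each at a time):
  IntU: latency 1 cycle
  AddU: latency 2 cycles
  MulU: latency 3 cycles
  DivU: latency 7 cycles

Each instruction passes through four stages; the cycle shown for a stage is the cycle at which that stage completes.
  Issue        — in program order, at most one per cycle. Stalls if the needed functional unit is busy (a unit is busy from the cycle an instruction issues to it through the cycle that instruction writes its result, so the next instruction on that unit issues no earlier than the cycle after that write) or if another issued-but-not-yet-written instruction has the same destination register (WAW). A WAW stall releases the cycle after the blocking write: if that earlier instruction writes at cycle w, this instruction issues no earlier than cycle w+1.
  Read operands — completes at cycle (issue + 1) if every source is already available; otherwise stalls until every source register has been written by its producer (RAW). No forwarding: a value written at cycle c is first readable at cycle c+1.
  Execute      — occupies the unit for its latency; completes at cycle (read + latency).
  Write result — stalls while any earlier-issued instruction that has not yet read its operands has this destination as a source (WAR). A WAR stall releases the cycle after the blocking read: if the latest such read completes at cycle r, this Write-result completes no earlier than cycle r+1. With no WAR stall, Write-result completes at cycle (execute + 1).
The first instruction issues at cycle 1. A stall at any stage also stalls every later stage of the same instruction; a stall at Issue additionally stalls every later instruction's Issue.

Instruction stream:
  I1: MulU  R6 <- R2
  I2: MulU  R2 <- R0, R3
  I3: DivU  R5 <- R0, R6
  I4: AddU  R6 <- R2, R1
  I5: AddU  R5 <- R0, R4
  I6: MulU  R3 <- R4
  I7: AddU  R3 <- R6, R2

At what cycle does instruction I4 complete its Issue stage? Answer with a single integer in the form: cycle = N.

cycle = 9

I1  is:1  ro:2  ex:5  wr:6
I2  is:7  ro:8  ex:11  wr:12  — struct: MulU busy until I1 writes@6
I3  is:8  ro:9  ex:16  wr:17
I4  is:9  ro:13  ex:15  wr:16  — RAW R2: wait I2 write@12
I5  is:18  ro:19  ex:21  wr:22  — WAW R5: wait I3 write@17
I6  is:19  ro:20  ex:23  wr:24
I7  is:25  ro:26  ex:28  wr:29  — WAW R3: wait I6 write@24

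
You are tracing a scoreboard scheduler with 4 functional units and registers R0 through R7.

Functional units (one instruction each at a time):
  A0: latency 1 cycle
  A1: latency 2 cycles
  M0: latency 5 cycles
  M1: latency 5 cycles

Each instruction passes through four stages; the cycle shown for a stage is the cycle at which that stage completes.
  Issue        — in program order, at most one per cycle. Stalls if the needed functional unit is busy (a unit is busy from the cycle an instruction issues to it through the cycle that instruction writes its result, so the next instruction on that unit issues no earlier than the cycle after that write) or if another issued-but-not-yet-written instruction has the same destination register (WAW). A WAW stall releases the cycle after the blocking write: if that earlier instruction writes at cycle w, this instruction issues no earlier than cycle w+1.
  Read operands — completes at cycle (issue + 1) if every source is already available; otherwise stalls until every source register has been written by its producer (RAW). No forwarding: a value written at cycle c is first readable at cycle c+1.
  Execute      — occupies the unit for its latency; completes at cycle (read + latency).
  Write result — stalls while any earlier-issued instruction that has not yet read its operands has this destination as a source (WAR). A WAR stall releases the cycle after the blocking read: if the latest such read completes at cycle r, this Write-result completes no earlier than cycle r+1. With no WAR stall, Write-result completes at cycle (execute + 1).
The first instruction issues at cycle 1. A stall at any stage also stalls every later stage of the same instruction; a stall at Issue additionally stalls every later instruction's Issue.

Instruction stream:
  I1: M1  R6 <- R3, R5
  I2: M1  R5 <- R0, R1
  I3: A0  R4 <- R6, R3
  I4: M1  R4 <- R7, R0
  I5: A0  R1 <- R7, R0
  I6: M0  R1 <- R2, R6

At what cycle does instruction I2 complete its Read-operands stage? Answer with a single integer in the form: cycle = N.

I1  is:1  ro:2  ex:7  wr:8
I2  is:9  ro:10  ex:15  wr:16  — struct: M1 busy until I1 writes@8
I3  is:10  ro:11  ex:12  wr:13
I4  is:17  ro:18  ex:23  wr:24  — struct: M1 busy until I2 writes@16
I5  is:18  ro:19  ex:20  wr:21
I6  is:22  ro:23  ex:28  wr:29  — WAW R1: wait I5 write@21

cycle = 10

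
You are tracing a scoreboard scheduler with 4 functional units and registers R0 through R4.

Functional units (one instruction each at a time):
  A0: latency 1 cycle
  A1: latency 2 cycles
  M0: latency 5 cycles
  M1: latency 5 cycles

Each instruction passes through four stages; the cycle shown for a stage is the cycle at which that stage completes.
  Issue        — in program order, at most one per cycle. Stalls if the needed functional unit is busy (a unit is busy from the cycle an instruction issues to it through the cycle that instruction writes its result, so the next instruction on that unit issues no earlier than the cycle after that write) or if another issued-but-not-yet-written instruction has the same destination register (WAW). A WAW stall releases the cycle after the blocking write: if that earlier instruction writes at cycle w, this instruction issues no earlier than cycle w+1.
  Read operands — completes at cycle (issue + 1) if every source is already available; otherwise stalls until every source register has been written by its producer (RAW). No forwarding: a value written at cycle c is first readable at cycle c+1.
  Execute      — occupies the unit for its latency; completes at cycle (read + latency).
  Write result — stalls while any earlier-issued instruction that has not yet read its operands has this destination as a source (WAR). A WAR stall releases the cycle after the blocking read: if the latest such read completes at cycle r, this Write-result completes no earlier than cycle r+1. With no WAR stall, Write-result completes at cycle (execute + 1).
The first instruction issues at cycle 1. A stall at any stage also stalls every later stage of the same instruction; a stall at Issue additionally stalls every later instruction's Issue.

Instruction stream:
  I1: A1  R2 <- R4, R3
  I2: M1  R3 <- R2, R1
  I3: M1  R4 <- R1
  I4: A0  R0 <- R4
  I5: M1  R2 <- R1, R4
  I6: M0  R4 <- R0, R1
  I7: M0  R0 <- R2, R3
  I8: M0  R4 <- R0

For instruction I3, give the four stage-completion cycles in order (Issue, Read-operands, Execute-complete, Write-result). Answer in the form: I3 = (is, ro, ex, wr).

I3 = (13, 14, 19, 20)

t=1  I1 dispatched to A1
t=2  I1 operands ready | I2 dispatched to M1
t=4  I1 complete
t=5  R2←I1
t=6  I2 operands ready
t=11  I2 complete
t=12  R3←I2
t=13  I3 dispatched to M1
t=14  I3 operands ready | I4 dispatched to A0
t=19  I3 complete
t=20  R4←I3
t=21  I4 operands ready | I5 dispatched to M1
t=22  I4 complete | I5 operands ready | I6 dispatched to M0
t=23  R0←I4
t=24  I6 operands ready
t=27  I5 complete
t=28  R2←I5
t=29  I6 complete
t=30  R4←I6
t=31  I7 dispatched to M0
t=32  I7 operands ready
t=37  I7 complete
t=38  R0←I7
t=39  I8 dispatched to M0
t=40  I8 operands ready
t=45  I8 complete
t=46  R4←I8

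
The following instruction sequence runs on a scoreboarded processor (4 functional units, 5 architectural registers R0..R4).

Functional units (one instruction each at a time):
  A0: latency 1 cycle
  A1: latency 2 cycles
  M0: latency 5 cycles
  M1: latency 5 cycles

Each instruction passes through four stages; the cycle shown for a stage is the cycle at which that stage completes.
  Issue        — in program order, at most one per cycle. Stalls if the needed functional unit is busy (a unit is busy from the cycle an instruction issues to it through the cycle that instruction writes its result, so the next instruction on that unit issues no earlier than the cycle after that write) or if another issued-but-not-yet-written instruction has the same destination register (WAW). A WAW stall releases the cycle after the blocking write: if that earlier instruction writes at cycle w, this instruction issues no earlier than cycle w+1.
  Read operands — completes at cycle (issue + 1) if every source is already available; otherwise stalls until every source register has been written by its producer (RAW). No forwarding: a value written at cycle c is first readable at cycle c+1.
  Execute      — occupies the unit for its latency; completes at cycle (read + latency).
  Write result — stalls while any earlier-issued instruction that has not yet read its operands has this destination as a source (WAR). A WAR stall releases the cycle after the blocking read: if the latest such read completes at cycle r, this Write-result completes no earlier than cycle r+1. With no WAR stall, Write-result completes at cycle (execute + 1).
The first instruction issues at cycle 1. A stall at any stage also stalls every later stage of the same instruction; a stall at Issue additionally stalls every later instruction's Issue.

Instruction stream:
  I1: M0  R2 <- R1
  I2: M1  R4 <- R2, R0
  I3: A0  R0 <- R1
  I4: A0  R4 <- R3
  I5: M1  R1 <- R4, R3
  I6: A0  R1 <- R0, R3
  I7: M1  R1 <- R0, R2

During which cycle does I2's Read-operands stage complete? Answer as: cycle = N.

cycle = 9

cycle 1: I1 dispatched to M0
cycle 2: I1 operands ready; I2 dispatched to M1
cycle 3: I3 dispatched to A0
cycle 4: I3 operands ready
cycle 5: I3 complete
cycle 7: I1 complete
cycle 8: R2←I1
cycle 9: I2 operands ready
cycle 10: R0←I3
cycle 14: I2 complete
cycle 15: R4←I2
cycle 16: I4 dispatched to A0
cycle 17: I4 operands ready; I5 dispatched to M1
cycle 18: I4 complete
cycle 19: R4←I4
cycle 20: I5 operands ready
cycle 25: I5 complete
cycle 26: R1←I5
cycle 27: I6 dispatched to A0
cycle 28: I6 operands ready
cycle 29: I6 complete
cycle 30: R1←I6
cycle 31: I7 dispatched to M1
cycle 32: I7 operands ready
cycle 37: I7 complete
cycle 38: R1←I7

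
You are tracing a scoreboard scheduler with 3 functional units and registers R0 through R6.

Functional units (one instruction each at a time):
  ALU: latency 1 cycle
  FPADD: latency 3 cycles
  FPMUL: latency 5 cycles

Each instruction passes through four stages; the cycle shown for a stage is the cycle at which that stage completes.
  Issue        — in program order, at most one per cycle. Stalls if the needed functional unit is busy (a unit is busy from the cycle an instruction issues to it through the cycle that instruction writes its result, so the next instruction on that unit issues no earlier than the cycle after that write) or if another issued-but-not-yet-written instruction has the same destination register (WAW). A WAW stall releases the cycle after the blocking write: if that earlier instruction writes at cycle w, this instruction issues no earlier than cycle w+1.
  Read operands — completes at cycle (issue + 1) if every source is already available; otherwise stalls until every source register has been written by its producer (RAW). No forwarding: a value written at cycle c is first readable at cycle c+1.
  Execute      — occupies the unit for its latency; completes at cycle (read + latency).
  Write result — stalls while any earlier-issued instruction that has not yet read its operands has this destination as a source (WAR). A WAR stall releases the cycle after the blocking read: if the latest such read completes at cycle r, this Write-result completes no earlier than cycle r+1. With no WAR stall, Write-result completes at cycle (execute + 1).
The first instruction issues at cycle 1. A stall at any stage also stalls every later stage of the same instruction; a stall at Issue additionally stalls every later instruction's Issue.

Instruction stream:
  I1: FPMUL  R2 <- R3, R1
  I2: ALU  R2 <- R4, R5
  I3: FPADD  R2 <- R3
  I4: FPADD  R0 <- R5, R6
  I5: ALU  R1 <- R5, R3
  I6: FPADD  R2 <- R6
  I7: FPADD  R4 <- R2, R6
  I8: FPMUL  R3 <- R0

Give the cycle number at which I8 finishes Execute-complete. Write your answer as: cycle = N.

cycle = 38

I1 -> (1, 2, 7, 8)
I2 -> (9, 10, 11, 12)  // WAW R2: wait I1 write@8
I3 -> (13, 14, 17, 18)  // WAW R2: wait I2 write@12
I4 -> (19, 20, 23, 24)  // struct: FPADD busy until I3 writes@18
I5 -> (20, 21, 22, 23)
I6 -> (25, 26, 29, 30)  // struct: FPADD busy until I4 writes@24
I7 -> (31, 32, 35, 36)  // struct: FPADD busy until I6 writes@30
I8 -> (32, 33, 38, 39)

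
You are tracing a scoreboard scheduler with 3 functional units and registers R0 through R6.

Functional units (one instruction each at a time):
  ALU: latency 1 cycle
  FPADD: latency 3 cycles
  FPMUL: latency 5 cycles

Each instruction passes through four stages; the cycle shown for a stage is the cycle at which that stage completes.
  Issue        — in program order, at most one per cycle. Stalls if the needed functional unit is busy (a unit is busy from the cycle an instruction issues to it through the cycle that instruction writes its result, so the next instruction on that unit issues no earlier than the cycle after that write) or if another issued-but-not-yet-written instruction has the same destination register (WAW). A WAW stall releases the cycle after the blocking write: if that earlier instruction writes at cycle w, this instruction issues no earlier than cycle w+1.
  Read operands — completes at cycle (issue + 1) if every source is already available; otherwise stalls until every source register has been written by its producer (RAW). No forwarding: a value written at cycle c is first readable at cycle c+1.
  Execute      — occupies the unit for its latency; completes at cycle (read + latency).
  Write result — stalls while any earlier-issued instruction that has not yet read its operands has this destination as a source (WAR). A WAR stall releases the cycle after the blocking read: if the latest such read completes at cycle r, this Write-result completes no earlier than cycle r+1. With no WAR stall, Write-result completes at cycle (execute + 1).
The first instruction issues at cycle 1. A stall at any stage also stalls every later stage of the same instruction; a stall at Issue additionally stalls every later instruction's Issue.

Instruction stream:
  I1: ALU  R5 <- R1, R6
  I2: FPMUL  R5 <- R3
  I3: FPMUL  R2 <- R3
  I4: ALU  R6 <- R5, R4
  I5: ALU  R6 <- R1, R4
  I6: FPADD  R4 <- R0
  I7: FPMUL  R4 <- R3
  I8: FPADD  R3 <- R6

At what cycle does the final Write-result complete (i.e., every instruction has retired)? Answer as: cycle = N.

cycle = 32

[1] issue I1 (ALU)
[2] I1 read-ops
[3] I1 finished on ALU
[4] I1→R5
[5] issue I2 (FPMUL)
[6] I2 read-ops
[11] I2 finished on FPMUL
[12] I2→R5
[13] issue I3 (FPMUL)
[14] I3 read-ops · issue I4 (ALU)
[15] I4 read-ops
[16] I4 finished on ALU
[17] I4→R6
[18] issue I5 (ALU)
[19] I3 finished on FPMUL · I5 read-ops · issue I6 (FPADD)
[20] I3→R2 · I5 finished on ALU · I6 read-ops
[21] I5→R6
[23] I6 finished on FPADD
[24] I6→R4
[25] issue I7 (FPMUL)
[26] I7 read-ops · issue I8 (FPADD)
[27] I8 read-ops
[30] I8 finished on FPADD
[31] I7 finished on FPMUL · I8→R3
[32] I7→R4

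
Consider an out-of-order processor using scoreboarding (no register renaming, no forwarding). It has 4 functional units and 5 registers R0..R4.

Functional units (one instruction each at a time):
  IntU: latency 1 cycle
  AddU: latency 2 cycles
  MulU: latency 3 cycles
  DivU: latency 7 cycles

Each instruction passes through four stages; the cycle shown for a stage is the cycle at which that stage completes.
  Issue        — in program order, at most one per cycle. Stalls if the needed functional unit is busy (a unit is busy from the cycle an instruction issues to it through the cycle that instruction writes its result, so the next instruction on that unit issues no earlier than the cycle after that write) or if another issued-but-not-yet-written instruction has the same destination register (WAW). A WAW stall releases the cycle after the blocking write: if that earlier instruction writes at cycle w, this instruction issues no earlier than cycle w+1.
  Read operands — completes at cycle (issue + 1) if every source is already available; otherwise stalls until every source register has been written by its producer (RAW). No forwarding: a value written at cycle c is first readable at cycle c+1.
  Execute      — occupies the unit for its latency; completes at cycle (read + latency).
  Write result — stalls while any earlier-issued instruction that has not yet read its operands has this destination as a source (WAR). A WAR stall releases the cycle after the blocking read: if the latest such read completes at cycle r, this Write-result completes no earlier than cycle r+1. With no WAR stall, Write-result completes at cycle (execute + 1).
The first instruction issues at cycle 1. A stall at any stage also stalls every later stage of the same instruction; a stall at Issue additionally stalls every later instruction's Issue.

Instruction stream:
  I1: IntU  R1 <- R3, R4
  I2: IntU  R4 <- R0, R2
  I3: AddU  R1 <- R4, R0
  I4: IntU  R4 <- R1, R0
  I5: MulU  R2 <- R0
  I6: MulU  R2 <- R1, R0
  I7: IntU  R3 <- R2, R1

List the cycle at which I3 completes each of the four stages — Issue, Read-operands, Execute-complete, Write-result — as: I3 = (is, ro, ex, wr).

I3 = (6, 9, 11, 12)

c1: I1 dispatched to IntU
c2: I1 operands ready
c3: I1 complete
c4: R1←I1
c5: I2 dispatched to IntU
c6: I2 operands ready · I3 dispatched to AddU
c7: I2 complete
c8: R4←I2
c9: I3 operands ready · I4 dispatched to IntU
c10: I5 dispatched to MulU
c11: I3 complete · I5 operands ready
c12: R1←I3
c13: I4 operands ready
c14: I4 complete · I5 complete
c15: R4←I4 · R2←I5
c16: I6 dispatched to MulU
c17: I6 operands ready · I7 dispatched to IntU
c20: I6 complete
c21: R2←I6
c22: I7 operands ready
c23: I7 complete
c24: R3←I7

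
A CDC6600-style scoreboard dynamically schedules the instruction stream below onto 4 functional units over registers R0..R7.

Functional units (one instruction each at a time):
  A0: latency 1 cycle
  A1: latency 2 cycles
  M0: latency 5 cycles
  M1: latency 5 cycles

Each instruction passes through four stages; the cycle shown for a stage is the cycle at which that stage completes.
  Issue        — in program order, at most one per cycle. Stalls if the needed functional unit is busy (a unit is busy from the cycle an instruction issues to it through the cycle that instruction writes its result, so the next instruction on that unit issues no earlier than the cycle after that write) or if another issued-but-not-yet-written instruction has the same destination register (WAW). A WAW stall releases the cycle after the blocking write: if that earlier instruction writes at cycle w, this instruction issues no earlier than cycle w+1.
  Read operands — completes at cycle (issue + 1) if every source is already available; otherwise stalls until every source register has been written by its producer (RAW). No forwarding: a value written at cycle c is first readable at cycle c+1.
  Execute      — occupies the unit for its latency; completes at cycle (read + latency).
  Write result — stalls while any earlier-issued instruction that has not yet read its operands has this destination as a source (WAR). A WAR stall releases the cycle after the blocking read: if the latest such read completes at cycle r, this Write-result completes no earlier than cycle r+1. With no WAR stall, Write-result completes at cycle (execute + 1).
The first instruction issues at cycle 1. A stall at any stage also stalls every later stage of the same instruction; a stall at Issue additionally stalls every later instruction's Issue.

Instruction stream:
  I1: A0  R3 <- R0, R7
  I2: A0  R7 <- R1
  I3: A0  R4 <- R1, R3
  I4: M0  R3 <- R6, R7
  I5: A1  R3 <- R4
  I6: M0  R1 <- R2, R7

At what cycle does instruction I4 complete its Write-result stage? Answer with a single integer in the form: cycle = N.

cycle = 17

1) issue 1, read 2, done 3, write 4
2) issue 5, read 6, done 7, write 8  <struct: A0 busy until I1 writes@4>
3) issue 9, read 10, done 11, write 12  <struct: A0 busy until I2 writes@8>
4) issue 10, read 11, done 16, write 17
5) issue 18, read 19, done 21, write 22  <WAW R3: wait I4 write@17>
6) issue 19, read 20, done 25, write 26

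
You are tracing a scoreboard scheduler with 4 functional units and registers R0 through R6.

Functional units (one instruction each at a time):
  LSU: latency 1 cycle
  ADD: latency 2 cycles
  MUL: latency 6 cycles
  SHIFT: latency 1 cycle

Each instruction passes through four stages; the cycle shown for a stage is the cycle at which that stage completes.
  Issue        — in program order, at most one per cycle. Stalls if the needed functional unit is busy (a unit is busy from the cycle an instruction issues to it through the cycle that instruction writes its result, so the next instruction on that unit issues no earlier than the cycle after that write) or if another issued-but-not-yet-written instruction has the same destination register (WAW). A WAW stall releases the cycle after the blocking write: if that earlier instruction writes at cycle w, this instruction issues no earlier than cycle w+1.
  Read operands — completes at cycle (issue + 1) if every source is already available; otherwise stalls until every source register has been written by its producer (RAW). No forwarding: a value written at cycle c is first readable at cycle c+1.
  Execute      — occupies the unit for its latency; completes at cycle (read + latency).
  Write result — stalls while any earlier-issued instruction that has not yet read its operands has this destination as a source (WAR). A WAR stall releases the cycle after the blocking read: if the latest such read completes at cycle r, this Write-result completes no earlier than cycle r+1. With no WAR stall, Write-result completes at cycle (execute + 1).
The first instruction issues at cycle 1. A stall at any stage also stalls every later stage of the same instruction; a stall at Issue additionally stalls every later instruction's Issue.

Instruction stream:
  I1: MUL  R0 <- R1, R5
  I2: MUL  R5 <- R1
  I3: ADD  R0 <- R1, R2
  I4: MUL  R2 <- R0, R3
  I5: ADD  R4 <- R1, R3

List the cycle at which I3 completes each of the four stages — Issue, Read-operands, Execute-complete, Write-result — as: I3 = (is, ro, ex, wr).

c1: I1 dispatched to MUL
c2: I1 operands ready
c8: I1 complete
c9: R0←I1
c10: I2 dispatched to MUL
c11: I2 operands ready, I3 dispatched to ADD
c12: I3 operands ready
c14: I3 complete
c15: R0←I3
c17: I2 complete
c18: R5←I2
c19: I4 dispatched to MUL
c20: I4 operands ready, I5 dispatched to ADD
c21: I5 operands ready
c23: I5 complete
c24: R4←I5
c26: I4 complete
c27: R2←I4

I3 = (11, 12, 14, 15)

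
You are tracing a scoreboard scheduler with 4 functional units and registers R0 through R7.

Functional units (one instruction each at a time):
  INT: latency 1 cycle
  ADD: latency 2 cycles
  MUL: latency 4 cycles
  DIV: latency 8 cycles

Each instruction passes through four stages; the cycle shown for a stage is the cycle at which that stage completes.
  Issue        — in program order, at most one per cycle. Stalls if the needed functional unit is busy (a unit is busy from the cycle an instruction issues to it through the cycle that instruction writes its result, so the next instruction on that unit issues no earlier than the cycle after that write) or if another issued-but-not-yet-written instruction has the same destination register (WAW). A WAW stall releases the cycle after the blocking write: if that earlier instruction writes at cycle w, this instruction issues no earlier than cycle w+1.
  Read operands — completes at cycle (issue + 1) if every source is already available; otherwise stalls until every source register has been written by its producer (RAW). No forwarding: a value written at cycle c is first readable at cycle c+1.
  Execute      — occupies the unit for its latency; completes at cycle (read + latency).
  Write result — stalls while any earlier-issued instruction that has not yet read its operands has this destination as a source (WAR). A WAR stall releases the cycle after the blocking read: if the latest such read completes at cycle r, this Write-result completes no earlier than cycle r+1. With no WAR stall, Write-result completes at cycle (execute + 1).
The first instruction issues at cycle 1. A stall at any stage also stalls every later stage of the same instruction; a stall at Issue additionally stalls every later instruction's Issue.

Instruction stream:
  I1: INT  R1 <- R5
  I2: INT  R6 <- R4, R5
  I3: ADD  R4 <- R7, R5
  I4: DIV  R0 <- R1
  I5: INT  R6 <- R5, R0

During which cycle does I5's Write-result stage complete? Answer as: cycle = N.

cycle = 20

[1] I1→INT
[2] I1 RO
[3] I1 EX
[4] I1 WR R1
[5] I2→INT
[6] I2 RO; I3→ADD
[7] I2 EX; I3 RO; I4→DIV
[8] I2 WR R6; I4 RO
[9] I3 EX; I5→INT
[10] I3 WR R4
[16] I4 EX
[17] I4 WR R0
[18] I5 RO
[19] I5 EX
[20] I5 WR R6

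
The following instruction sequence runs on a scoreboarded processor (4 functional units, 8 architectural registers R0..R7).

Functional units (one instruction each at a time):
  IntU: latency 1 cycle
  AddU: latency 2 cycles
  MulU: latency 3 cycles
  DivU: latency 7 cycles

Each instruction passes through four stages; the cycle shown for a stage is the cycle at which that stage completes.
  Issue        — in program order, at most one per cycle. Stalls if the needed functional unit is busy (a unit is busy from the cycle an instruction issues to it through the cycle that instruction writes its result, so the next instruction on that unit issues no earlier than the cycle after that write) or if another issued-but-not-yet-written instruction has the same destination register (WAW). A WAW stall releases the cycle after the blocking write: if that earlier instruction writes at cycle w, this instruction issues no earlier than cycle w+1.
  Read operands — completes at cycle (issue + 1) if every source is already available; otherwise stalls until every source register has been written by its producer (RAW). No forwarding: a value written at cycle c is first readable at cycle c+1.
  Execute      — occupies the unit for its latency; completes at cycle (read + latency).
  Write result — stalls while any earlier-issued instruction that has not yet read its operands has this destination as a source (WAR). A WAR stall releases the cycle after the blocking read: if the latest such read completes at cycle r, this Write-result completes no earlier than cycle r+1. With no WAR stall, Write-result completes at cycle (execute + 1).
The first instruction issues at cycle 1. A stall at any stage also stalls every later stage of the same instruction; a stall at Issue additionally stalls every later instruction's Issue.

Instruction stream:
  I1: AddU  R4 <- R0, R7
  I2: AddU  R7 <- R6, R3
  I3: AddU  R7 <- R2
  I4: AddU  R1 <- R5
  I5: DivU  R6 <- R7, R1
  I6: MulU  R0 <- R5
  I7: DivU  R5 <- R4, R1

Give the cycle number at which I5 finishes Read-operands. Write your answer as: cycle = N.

t=1  I1 dispatched to AddU
t=2  I1 operands ready
t=4  I1 complete
t=5  R4←I1
t=6  I2 dispatched to AddU
t=7  I2 operands ready
t=9  I2 complete
t=10  R7←I2
t=11  I3 dispatched to AddU
t=12  I3 operands ready
t=14  I3 complete
t=15  R7←I3
t=16  I4 dispatched to AddU
t=17  I4 operands ready · I5 dispatched to DivU
t=18  I6 dispatched to MulU
t=19  I4 complete · I6 operands ready
t=20  R1←I4
t=21  I5 operands ready
t=22  I6 complete
t=23  R0←I6
t=28  I5 complete
t=29  R6←I5
t=30  I7 dispatched to DivU
t=31  I7 operands ready
t=38  I7 complete
t=39  R5←I7

cycle = 21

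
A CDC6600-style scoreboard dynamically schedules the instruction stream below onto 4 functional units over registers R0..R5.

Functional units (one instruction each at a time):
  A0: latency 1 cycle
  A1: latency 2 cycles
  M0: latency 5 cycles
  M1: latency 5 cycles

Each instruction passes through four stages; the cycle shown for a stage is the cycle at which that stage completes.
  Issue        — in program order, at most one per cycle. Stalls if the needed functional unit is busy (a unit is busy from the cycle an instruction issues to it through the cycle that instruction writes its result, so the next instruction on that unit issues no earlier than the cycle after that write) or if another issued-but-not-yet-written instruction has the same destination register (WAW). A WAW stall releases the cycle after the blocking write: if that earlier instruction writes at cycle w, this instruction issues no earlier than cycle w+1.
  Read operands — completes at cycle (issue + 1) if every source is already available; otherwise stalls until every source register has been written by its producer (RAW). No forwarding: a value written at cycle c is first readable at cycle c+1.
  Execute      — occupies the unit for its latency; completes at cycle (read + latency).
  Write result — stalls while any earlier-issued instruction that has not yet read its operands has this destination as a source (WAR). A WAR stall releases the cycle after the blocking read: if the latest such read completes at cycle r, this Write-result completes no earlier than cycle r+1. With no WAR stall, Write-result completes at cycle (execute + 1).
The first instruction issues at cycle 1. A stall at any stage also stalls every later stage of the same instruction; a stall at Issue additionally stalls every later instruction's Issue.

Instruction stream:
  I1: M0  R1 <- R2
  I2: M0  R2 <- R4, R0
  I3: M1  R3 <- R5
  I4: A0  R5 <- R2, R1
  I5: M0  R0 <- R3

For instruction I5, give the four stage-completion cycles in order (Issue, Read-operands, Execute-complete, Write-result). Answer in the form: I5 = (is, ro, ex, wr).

cycle 1: I1 issues→M0
cycle 2: I1 reads
cycle 7: I1 exec-done
cycle 8: I1 writes R1
cycle 9: I2 issues→M0
cycle 10: I2 reads | I3 issues→M1
cycle 11: I3 reads | I4 issues→A0
cycle 15: I2 exec-done
cycle 16: I2 writes R2 | I3 exec-done
cycle 17: I3 writes R3 | I4 reads | I5 issues→M0
cycle 18: I4 exec-done | I5 reads
cycle 19: I4 writes R5
cycle 23: I5 exec-done
cycle 24: I5 writes R0

I5 = (17, 18, 23, 24)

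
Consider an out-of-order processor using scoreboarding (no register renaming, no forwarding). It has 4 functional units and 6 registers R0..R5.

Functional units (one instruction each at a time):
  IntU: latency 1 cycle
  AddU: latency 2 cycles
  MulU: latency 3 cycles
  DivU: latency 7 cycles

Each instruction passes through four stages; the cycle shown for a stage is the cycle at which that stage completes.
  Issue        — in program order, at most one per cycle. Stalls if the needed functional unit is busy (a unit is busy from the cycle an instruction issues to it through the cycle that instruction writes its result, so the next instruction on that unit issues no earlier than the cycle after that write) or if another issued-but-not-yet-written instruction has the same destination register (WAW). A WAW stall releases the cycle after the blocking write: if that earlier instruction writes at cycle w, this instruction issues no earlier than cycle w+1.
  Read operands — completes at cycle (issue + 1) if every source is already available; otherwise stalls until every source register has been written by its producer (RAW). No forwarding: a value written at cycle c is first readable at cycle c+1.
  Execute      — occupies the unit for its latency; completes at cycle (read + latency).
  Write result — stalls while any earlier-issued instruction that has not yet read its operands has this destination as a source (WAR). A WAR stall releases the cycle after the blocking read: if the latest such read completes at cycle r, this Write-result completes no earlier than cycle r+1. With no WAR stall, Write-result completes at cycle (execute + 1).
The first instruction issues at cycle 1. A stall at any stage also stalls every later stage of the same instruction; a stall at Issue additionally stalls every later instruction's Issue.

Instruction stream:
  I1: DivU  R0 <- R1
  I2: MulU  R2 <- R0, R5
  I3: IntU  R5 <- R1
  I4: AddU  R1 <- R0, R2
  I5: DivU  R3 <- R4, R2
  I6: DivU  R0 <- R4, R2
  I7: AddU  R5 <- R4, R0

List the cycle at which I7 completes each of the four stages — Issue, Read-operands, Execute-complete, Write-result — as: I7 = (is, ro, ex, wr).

c1: I1 issues→DivU
c2: I1 reads, I2 issues→MulU
c3: I3 issues→IntU
c4: I3 reads, I4 issues→AddU
c5: I3 exec-done
c9: I1 exec-done
c10: I1 writes R0
c11: I2 reads, I5 issues→DivU
c12: I3 writes R5
c14: I2 exec-done
c15: I2 writes R2
c16: I4 reads, I5 reads
c18: I4 exec-done
c19: I4 writes R1
c23: I5 exec-done
c24: I5 writes R3
c25: I6 issues→DivU
c26: I6 reads, I7 issues→AddU
c33: I6 exec-done
c34: I6 writes R0
c35: I7 reads
c37: I7 exec-done
c38: I7 writes R5

I7 = (26, 35, 37, 38)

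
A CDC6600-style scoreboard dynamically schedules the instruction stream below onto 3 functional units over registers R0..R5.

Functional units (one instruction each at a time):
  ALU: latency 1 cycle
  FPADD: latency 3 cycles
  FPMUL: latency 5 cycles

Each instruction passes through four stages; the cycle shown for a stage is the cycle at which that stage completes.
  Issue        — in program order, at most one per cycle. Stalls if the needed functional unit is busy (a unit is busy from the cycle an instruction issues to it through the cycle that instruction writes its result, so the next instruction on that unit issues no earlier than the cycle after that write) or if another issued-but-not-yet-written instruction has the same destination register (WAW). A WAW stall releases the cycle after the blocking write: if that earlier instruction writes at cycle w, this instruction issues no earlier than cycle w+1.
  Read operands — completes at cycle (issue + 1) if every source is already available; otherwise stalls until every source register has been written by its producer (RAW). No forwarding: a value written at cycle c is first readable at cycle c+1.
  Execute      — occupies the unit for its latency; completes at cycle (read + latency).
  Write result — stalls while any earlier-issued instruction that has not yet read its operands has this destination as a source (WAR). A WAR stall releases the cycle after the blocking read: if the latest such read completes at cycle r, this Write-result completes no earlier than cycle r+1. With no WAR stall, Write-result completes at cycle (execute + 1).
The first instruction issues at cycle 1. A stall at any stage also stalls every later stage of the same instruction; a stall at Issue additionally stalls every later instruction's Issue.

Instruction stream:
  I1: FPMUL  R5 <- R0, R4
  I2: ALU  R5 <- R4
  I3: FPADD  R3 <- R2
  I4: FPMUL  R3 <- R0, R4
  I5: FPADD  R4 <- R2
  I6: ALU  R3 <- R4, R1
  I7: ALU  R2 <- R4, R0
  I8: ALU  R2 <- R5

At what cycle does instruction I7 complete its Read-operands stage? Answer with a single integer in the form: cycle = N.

cycle = 29

[1] I1→FPMUL
[2] I1 RO
[7] I1 EX
[8] I1 WR R5
[9] I2→ALU
[10] I2 RO · I3→FPADD
[11] I2 EX · I3 RO
[12] I2 WR R5
[14] I3 EX
[15] I3 WR R3
[16] I4→FPMUL
[17] I4 RO · I5→FPADD
[18] I5 RO
[21] I5 EX
[22] I4 EX · I5 WR R4
[23] I4 WR R3
[24] I6→ALU
[25] I6 RO
[26] I6 EX
[27] I6 WR R3
[28] I7→ALU
[29] I7 RO
[30] I7 EX
[31] I7 WR R2
[32] I8→ALU
[33] I8 RO
[34] I8 EX
[35] I8 WR R2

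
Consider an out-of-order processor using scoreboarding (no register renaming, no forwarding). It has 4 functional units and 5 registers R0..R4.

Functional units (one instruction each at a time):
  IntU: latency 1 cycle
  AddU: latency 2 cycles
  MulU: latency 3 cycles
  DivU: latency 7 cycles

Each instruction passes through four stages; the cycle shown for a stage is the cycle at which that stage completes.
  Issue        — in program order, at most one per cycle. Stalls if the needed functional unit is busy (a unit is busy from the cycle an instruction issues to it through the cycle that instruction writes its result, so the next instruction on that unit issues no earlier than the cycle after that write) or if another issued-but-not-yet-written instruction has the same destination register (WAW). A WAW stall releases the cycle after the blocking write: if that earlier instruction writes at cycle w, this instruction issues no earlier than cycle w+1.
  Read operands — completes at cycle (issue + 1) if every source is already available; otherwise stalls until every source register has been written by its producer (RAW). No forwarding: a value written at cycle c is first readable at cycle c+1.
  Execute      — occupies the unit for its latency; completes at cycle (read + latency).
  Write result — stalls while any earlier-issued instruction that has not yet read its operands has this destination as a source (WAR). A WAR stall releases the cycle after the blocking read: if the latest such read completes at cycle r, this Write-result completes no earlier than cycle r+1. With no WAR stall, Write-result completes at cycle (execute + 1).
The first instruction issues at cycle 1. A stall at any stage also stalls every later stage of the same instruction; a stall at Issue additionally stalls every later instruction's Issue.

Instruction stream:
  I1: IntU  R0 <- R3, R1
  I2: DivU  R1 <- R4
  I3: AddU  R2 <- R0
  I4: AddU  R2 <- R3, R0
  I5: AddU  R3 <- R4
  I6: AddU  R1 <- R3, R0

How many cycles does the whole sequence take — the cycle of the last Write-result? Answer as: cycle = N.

cycle = 23

[I1] 1/2/3/4
[I2] 2/3/10/11
[I3] 3/5/7/8  (RAW R0: wait I1 write@4)
[I4] 9/10/12/13  (struct: AddU busy until I3 writes@8)
[I5] 14/15/17/18  (struct: AddU busy until I4 writes@13)
[I6] 19/20/22/23  (struct: AddU busy until I5 writes@18)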